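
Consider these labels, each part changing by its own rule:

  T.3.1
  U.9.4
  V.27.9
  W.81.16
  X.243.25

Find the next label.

Letter: letters move forward 1 place in the alphabet, so T, U, V, W, X → Y.
Second component — ×3 each step: 3, 9, 27, 81, 243 → 729.
For the third component, perfect squares: 1², 2², 3², …: 1, 4, 9, 16, 25 → 36.
Putting it together: Y.729.36.

Y.729.36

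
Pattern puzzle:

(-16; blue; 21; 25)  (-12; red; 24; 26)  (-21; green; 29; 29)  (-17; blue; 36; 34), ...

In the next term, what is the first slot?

-26

For the first slot, alternating steps +4, −9, +4, −9, …: -16, -12, -21, -17 → -26.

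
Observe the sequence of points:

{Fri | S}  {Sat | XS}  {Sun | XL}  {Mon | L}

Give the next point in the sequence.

{Tue | M}

Day: Fri, Sat, Sun, Mon → Tue (runs through the weekdays Mon→Sun).
Size: runs backward through clothing sizes XS→XL; S, XS, XL, L → M.
Putting it together: {Tue | M}.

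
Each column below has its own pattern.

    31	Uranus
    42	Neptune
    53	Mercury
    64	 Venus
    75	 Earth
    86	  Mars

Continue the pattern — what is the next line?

For the first component, +11 each step: 31, 42, 53, 64, 75, 86 → 97.
Planet: runs through the planets Mercury→Neptune, so Uranus, Neptune, Mercury, Venus, Earth, Mars → Jupiter.
So the next line is 97  Jupiter.

97  Jupiter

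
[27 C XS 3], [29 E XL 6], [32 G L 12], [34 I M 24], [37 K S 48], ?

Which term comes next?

First component: alternating steps +2, +3, +2, +3, …; 27, 29, 32, 34, 37 → 39.
Letter — letters move forward 2 places in the alphabet: C, E, G, I, K → M.
Size: XS, XL, L, M, S → XS (runs backward through clothing sizes XS→XL).
Fourth component: ×2 each step, so 3, 6, 12, 24, 48 → 96.
So the next term is [39 M XS 96].

[39 M XS 96]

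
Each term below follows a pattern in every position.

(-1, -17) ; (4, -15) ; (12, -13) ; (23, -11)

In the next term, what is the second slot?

-9

Second slot: +2 each step; -17, -15, -13, -11 → -9.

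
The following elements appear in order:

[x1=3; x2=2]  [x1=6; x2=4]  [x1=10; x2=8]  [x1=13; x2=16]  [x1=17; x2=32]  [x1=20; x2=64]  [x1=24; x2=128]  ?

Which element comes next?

For the x1, alternating steps +3, +4, +3, +4, …: 3, 6, 10, 13, 17, 20, 24 → 27.
X2: ×2 each step, so 2, 4, 8, 16, 32, 64, 128 → 256.
So the next element is [x1=27; x2=256].

[x1=27; x2=256]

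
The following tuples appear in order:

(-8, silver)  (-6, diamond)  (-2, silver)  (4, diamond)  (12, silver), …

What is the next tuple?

(22, diamond)

First slot — differences are 2, 4, 6, … (increasing by 2 each time): -8, -6, -2, 4, 12 → 22.
Rank: alternates silver ↔ diamond; silver, diamond, silver, diamond, silver → diamond.
Combining the parts gives (22, diamond).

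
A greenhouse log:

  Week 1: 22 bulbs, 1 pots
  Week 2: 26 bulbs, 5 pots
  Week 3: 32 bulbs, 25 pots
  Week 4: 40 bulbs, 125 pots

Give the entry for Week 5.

Bulbs: differences are 4, 6, 8, … (increasing by 2 each time); 22, 26, 32, 40 → 50.
For the pots, ×5 each step: 1, 5, 25, 125 → 625.
Putting it together: 50 bulbs, 625 pots.

50 bulbs, 625 pots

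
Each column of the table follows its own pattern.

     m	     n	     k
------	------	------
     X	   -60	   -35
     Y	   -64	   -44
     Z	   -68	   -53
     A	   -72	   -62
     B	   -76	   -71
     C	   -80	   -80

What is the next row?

Column m: X, Y, Z, A, B, C → D (letters move forward 1 place in the alphabet, wrapping Z→A).
Column n: -60, -64, -68, -72, -76, -80 → -84 (−4 each step).
Column k — −9 each step: -35, -44, -53, -62, -71, -80 → -89.
Putting it together: D  -84  -89.

D  -84  -89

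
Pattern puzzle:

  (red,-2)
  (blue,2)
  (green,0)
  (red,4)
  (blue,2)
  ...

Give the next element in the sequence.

Colour — repeats red → blue → green: red, blue, green, red, blue → green.
Second slot goes -2, 2, 0, 4, 2 → 6 (alternating steps +4, −2, +4, −2, …).
Combining the parts gives (green,6).

(green,6)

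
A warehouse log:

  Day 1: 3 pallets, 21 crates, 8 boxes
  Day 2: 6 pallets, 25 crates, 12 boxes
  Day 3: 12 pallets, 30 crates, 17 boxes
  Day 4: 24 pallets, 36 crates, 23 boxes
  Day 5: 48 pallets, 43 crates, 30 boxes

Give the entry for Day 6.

Pallets: 3, 6, 12, 24, 48 → 96 (×2 each step).
Crates: 21, 25, 30, 36, 43 → 51 (differences are 4, 5, 6, … (increasing by 1 each time)).
Boxes goes 8, 12, 17, 23, 30 → 38 (differences are 4, 5, 6, … (increasing by 1 each time)).
So the next line is 96 pallets, 51 crates, 38 boxes.

96 pallets, 51 crates, 38 boxes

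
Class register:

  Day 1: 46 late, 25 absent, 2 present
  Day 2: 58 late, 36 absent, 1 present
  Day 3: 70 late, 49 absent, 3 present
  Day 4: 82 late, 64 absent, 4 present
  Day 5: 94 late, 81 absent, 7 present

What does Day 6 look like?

106 late, 100 absent, 11 present

For the late, +12 each step: 46, 58, 70, 82, 94 → 106.
Absent: perfect squares: 5², 6², 7², …; 25, 36, 49, 64, 81 → 100.
Present: each term is the sum of the two before it, so 2, 1, 3, 4, 7 → 11.
So the next record is 106 late, 100 absent, 11 present.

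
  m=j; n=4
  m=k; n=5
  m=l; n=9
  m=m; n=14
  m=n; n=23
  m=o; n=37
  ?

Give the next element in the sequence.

M: letters move forward 1 place in the alphabet, so j, k, l, m, n, o → p.
For the n, each term is the sum of the two before it: 4, 5, 9, 14, 23, 37 → 60.
So the next element is m=p; n=60.

m=p; n=60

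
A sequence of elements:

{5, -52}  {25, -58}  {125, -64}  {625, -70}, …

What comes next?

First coordinate: 5, 25, 125, 625 → 3125 (×5 each step).
Second coordinate: -52, -58, -64, -70 → -76 (−6 each step).
So the next element is {3125, -76}.

{3125, -76}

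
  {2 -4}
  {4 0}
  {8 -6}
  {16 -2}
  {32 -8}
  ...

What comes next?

{64 -4}

First coordinate: 2, 4, 8, 16, 32 → 64 (×2 each step).
Second coordinate goes -4, 0, -6, -2, -8 → -4 (alternating steps +4, −6, +4, −6, …).
So the next tuple is {64 -4}.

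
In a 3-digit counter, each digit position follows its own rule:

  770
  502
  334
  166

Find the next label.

For the first digit, −2 each step, mod 10: 7, 5, 3, 1 → 9.
Second digit goes 7, 0, 3, 6 → 9 (+3 each step, mod 10).
Third digit — +2 each step, mod 10: 0, 2, 4, 6 → 8.
Putting it together: 998.

998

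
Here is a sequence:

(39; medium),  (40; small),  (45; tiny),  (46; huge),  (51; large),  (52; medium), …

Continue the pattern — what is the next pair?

(57; small)

First component: alternating steps +1, +5, +1, +5, …, so 39, 40, 45, 46, 51, 52 → 57.
Size: medium, small, tiny, huge, large, medium → small (repeats medium → small → tiny → huge → large).
Combining the parts gives (57; small).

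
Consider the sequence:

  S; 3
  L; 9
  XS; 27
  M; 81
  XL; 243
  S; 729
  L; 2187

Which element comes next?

Size: repeats S → L → XS → M → XL; S, L, XS, M, XL, S, L → XS.
Second component — ×3 each step: 3, 9, 27, 81, 243, 729, 2187 → 6561.
Putting it together: XS; 6561.

XS; 6561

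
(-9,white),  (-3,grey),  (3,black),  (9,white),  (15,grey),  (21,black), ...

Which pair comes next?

(27,white)

First component: +6 each step, so -9, -3, 3, 9, 15, 21 → 27.
Shade — repeats white → grey → black: white, grey, black, white, grey, black → white.
Combining the parts gives (27,white).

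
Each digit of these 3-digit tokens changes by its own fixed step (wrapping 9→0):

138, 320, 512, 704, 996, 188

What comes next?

For the first digit, +2 each step, mod 10: 1, 3, 5, 7, 9, 1 → 3.
Second digit goes 3, 2, 1, 0, 9, 8 → 7 (−1 each step, mod 10).
Third digit: +2 each step, mod 10; 8, 0, 2, 4, 6, 8 → 0.
So the next token is 370.

370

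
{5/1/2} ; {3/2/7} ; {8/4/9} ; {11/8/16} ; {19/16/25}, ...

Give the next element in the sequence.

First component: 5, 3, 8, 11, 19 → 30 (each term is the sum of the two before it).
For the second component, ×2 each step: 1, 2, 4, 8, 16 → 32.
For the third component, each term is the sum of the two before it: 2, 7, 9, 16, 25 → 41.
Putting it together: {30/32/41}.

{30/32/41}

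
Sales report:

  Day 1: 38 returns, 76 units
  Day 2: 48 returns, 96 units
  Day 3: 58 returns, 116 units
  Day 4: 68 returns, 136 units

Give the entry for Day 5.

78 returns, 156 units

Returns — +10 each step: 38, 48, 58, 68 → 78.
Units: always 2 × the returns; 76, 96, 116, 136 → 156.
Combining the parts gives 78 returns, 156 units.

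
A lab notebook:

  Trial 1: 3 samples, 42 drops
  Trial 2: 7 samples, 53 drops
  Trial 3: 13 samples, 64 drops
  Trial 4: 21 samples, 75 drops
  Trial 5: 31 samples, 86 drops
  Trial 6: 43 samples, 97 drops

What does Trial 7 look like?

Samples goes 3, 7, 13, 21, 31, 43 → 57 (differences are 4, 6, 8, … (increasing by 2 each time)).
Drops — +11 each step: 42, 53, 64, 75, 86, 97 → 108.
Putting it together: 57 samples, 108 drops.

57 samples, 108 drops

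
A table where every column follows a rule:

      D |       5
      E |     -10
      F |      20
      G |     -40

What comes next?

H  80

For the letter, letters move forward 1 place in the alphabet: D, E, F, G → H.
Second component: ×(-2) each step, so 5, -10, 20, -40 → 80.
Putting it together: H  80.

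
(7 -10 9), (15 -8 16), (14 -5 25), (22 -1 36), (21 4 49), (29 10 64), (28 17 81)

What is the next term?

(36 25 100)

First slot: alternating steps +8, −1, +8, −1, …, so 7, 15, 14, 22, 21, 29, 28 → 36.
Second slot: differences are 2, 3, 4, … (increasing by 1 each time), so -10, -8, -5, -1, 4, 10, 17 → 25.
Third slot: perfect squares: 3², 4², 5², …, so 9, 16, 25, 36, 49, 64, 81 → 100.
Combining the parts gives (36 25 100).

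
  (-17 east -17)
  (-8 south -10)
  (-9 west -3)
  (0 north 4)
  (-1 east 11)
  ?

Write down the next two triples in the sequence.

(8 south 18), (7 west 25)

First part: -17, -8, -9, 0, -1 → 8 → 7 (alternating steps +9, −1, +9, −1, …).
Direction goes east, south, west, north, east → south → west (repeats east → south → west → north).
Third part: +7 each step, so -17, -10, -3, 4, 11 → 18 → 25.
So the next two triples are (8 south 18) and (7 west 25).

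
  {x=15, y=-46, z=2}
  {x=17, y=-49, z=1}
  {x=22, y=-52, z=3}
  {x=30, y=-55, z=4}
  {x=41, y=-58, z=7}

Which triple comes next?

{x=55, y=-61, z=11}

For the x, differences are 2, 5, 8, … (increasing by 3 each time): 15, 17, 22, 30, 41 → 55.
Y: −3 each step; -46, -49, -52, -55, -58 → -61.
Z: each term is the sum of the two before it, so 2, 1, 3, 4, 7 → 11.
So the next triple is {x=55, y=-61, z=11}.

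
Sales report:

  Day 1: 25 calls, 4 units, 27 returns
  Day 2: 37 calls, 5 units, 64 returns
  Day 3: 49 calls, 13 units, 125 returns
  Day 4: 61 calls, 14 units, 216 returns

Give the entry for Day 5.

73 calls, 22 units, 343 returns

Calls: +12 each step, so 25, 37, 49, 61 → 73.
For the units, alternating steps +1, +8, +1, +8, …: 4, 5, 13, 14 → 22.
Returns: perfect cubes: 3³, 4³, 5³, …, so 27, 64, 125, 216 → 343.
Combining the parts gives 73 calls, 22 units, 343 returns.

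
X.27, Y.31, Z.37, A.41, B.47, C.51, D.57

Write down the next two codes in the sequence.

E.61 then F.67

For the letter, letters move forward 1 place in the alphabet, wrapping Z→A: X, Y, Z, A, B, C, D → E → F.
Second component: alternating steps +4, +6, +4, +6, …; 27, 31, 37, 41, 47, 51, 57 → 61 → 67.
Putting the parts together: E.61 and then F.67.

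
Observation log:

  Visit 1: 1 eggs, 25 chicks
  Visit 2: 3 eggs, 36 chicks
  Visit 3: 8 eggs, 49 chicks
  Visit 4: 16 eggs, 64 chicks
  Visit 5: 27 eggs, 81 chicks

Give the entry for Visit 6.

Eggs — differences are 2, 5, 8, … (increasing by 3 each time): 1, 3, 8, 16, 27 → 41.
Chicks goes 25, 36, 49, 64, 81 → 100 (perfect squares: 5², 6², 7², …).
So the next record is 41 eggs, 100 chicks.

41 eggs, 100 chicks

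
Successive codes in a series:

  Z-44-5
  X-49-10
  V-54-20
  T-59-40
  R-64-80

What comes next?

Letter: Z, X, V, T, R → P (letters move back 2 places in the alphabet).
For the second component, +5 each step: 44, 49, 54, 59, 64 → 69.
For the third component, ×2 each step: 5, 10, 20, 40, 80 → 160.
So the next code is P-69-160.

P-69-160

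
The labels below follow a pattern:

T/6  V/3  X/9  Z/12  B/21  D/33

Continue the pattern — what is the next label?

Letter goes T, V, X, Z, B, D → F (letters move forward 2 places in the alphabet, wrapping Z→A).
Second component: each term is the sum of the two before it; 6, 3, 9, 12, 21, 33 → 54.
So the next label is F/54.

F/54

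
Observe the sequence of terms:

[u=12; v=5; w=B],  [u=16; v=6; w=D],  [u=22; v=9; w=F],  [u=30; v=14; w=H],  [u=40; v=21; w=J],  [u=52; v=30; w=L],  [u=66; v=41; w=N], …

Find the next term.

[u=82; v=54; w=P]

U: 12, 16, 22, 30, 40, 52, 66 → 82 (differences are 4, 6, 8, … (increasing by 2 each time)).
V — differences are 1, 3, 5, … (increasing by 2 each time): 5, 6, 9, 14, 21, 30, 41 → 54.
W: letters move forward 2 places in the alphabet, so B, D, F, H, J, L, N → P.
So the next term is [u=82; v=54; w=P].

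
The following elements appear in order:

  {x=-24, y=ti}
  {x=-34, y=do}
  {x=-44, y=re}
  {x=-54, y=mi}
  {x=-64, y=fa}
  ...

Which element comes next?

{x=-74, y=sol}

X: −10 each step; -24, -34, -44, -54, -64 → -74.
Y: ti, do, re, mi, fa → sol (runs through the solfège scale do→ti).
Combining the parts gives {x=-74, y=sol}.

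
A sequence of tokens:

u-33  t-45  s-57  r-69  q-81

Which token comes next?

p-93

Letter goes u, t, s, r, q → p (letters move back 1 place in the alphabet).
Second component: 33, 45, 57, 69, 81 → 93 (+12 each step).
Putting it together: p-93.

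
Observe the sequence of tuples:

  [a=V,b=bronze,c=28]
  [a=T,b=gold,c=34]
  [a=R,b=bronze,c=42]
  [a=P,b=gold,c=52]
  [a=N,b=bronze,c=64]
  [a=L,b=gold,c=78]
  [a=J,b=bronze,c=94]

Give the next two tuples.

A — letters move back 2 places in the alphabet: V, T, R, P, N, L, J → H → F.
B: bronze, gold, bronze, gold, bronze, gold, bronze → gold → bronze (alternates bronze ↔ gold).
C — differences are 6, 8, 10, … (increasing by 2 each time): 28, 34, 42, 52, 64, 78, 94 → 112 → 132.
Putting the parts together: [a=H,b=gold,c=112] and then [a=F,b=bronze,c=132].

[a=H,b=gold,c=112], [a=F,b=bronze,c=132]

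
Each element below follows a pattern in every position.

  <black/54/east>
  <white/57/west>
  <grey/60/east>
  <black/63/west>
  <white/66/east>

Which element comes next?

Shade: repeats black → white → grey, so black, white, grey, black, white → grey.
Second coordinate goes 54, 57, 60, 63, 66 → 69 (+3 each step).
Direction — alternates east ↔ west: east, west, east, west, east → west.
Combining the parts gives <grey/69/west>.

<grey/69/west>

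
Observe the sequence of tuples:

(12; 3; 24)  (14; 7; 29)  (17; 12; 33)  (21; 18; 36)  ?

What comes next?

(26; 25; 38)

First slot — differences are 2, 3, 4, … (increasing by 1 each time): 12, 14, 17, 21 → 26.
Second slot: differences are 4, 5, 6, … (increasing by 1 each time); 3, 7, 12, 18 → 25.
Third slot: differences are 5, 4, 3, … (decreasing by 1 each time), so 24, 29, 33, 36 → 38.
So the next tuple is (26; 25; 38).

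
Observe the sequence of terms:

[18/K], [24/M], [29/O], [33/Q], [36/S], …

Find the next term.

For the first component, differences are 6, 5, 4, … (decreasing by 1 each time): 18, 24, 29, 33, 36 → 38.
Letter — letters move forward 2 places in the alphabet: K, M, O, Q, S → U.
Combining the parts gives [38/U].

[38/U]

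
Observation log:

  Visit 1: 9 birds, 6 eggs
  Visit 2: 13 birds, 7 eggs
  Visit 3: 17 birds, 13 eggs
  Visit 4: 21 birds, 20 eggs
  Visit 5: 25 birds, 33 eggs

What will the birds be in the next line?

29

Birds: +4 each step, so 9, 13, 17, 21, 25 → 29.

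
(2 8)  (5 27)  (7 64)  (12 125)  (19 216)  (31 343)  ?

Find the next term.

(50 512)

First coordinate: each term is the sum of the two before it; 2, 5, 7, 12, 19, 31 → 50.
Second coordinate — perfect cubes: 2³, 3³, 4³, …: 8, 27, 64, 125, 216, 343 → 512.
Putting it together: (50 512).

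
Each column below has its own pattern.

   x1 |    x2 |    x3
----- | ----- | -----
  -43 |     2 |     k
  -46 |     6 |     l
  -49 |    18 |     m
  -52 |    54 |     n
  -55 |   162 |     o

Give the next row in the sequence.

-58  486  p

Column x1: −3 each step; -43, -46, -49, -52, -55 → -58.
Column x2: ×3 each step; 2, 6, 18, 54, 162 → 486.
Column x3: letters move forward 1 place in the alphabet; k, l, m, n, o → p.
So the next row is -58  486  p.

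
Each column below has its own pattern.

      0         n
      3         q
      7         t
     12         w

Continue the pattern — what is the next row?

18  z

First component goes 0, 3, 7, 12 → 18 (differences are 3, 4, 5, … (increasing by 1 each time)).
Letter: letters move forward 3 places in the alphabet, so n, q, t, w → z.
So the next row is 18  z.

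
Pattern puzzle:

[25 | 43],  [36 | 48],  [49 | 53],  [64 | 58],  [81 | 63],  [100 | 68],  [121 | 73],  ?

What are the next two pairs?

First slot goes 25, 36, 49, 64, 81, 100, 121 → 144 → 169 (perfect squares: 5², 6², 7², …).
Second slot — +5 each step: 43, 48, 53, 58, 63, 68, 73 → 78 → 83.
So the next two pairs are [144 | 78] and [169 | 83].

[144 | 78], [169 | 83]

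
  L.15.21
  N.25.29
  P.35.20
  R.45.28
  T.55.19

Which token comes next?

Letter — letters move forward 2 places in the alphabet: L, N, P, R, T → V.
Second component: 15, 25, 35, 45, 55 → 65 (+10 each step).
Third component: alternating steps +8, −9, +8, −9, …; 21, 29, 20, 28, 19 → 27.
So the next token is V.65.27.

V.65.27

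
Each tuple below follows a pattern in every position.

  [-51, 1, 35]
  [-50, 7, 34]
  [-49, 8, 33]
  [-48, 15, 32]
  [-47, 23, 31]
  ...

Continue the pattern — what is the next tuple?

[-46, 38, 30]

First slot — +1 each step: -51, -50, -49, -48, -47 → -46.
Second slot goes 1, 7, 8, 15, 23 → 38 (each term is the sum of the two before it).
Third slot: together with the first slot always sums to -16; 35, 34, 33, 32, 31 → 30.
Combining the parts gives [-46, 38, 30].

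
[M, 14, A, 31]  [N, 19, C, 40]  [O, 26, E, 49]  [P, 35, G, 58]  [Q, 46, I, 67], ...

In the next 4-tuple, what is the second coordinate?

Second coordinate — differences are 5, 7, 9, … (increasing by 2 each time): 14, 19, 26, 35, 46 → 59.

59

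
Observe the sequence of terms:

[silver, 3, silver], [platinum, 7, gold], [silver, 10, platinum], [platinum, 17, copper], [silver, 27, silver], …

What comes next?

First metal: silver, platinum, silver, platinum, silver → platinum (alternates silver ↔ platinum).
Second value: each term is the sum of the two before it, so 3, 7, 10, 17, 27 → 44.
Second metal: repeats silver → gold → platinum → copper; silver, gold, platinum, copper, silver → gold.
Putting it together: [platinum, 44, gold].

[platinum, 44, gold]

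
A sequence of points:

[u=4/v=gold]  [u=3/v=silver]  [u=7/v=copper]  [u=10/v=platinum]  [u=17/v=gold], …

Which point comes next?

[u=27/v=silver]

U: each term is the sum of the two before it, so 4, 3, 7, 10, 17 → 27.
V goes gold, silver, copper, platinum, gold → silver (repeats gold → silver → copper → platinum).
So the next point is [u=27/v=silver].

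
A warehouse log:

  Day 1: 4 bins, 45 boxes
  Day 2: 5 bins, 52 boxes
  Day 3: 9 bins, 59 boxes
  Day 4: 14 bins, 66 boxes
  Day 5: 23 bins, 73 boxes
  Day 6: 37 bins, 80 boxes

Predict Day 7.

Bins: 4, 5, 9, 14, 23, 37 → 60 (each term is the sum of the two before it).
Boxes: +7 each step, so 45, 52, 59, 66, 73, 80 → 87.
Combining the parts gives 60 bins, 87 boxes.

60 bins, 87 boxes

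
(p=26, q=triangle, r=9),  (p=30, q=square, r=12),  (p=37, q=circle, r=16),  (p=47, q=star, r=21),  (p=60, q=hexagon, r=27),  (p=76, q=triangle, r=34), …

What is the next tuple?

P — differences are 4, 7, 10, … (increasing by 3 each time): 26, 30, 37, 47, 60, 76 → 95.
Q — repeats triangle → square → circle → star → hexagon: triangle, square, circle, star, hexagon, triangle → square.
R: differences are 3, 4, 5, … (increasing by 1 each time), so 9, 12, 16, 21, 27, 34 → 42.
Putting it together: (p=95, q=square, r=42).

(p=95, q=square, r=42)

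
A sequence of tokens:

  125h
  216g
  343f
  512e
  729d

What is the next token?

First component: 125, 216, 343, 512, 729 → 1000 (perfect cubes: 5³, 6³, 7³, …).
Letter: h, g, f, e, d → c (letters move back 1 place in the alphabet).
Combining the parts gives 1000c.

1000c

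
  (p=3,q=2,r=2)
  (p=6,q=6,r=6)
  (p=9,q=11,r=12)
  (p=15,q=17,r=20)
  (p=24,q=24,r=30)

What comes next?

P goes 3, 6, 9, 15, 24 → 39 (each term is the sum of the two before it).
Q: 2, 6, 11, 17, 24 → 32 (differences are 4, 5, 6, … (increasing by 1 each time)).
For the r, differences are 4, 6, 8, … (increasing by 2 each time): 2, 6, 12, 20, 30 → 42.
Putting it together: (p=39,q=32,r=42).

(p=39,q=32,r=42)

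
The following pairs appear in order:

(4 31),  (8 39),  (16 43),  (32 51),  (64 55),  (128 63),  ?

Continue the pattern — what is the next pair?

First coordinate goes 4, 8, 16, 32, 64, 128 → 256 (×2 each step).
Second coordinate: alternating steps +8, +4, +8, +4, …, so 31, 39, 43, 51, 55, 63 → 67.
So the next pair is (256 67).

(256 67)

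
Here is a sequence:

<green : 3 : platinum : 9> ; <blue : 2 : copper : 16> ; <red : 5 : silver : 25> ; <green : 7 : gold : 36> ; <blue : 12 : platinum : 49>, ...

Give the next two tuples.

<red : 19 : copper : 64>, <green : 31 : silver : 81>

Colour: repeats green → blue → red; green, blue, red, green, blue → red → green.
Second value: each term is the sum of the two before it, so 3, 2, 5, 7, 12 → 19 → 31.
Metal goes platinum, copper, silver, gold, platinum → copper → silver (repeats platinum → copper → silver → gold).
Fourth value: perfect squares: 3², 4², 5², …; 9, 16, 25, 36, 49 → 64 → 81.
Putting the parts together: <red : 19 : copper : 64> and then <green : 31 : silver : 81>.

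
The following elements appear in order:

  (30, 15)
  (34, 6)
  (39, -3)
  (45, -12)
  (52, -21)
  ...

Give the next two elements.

(60, -30), (69, -39)

First slot: differences are 4, 5, 6, … (increasing by 1 each time), so 30, 34, 39, 45, 52 → 60 → 69.
Second slot goes 15, 6, -3, -12, -21 → -30 → -39 (−9 each step).
Putting the parts together: (60, -30) and then (69, -39).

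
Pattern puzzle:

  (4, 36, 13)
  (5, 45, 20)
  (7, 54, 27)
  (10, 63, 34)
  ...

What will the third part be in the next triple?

41

First part goes 4, 5, 7, 10 → 14 (differences are 1, 2, 3, … (increasing by 1 each time)).
Second part — +9 each step: 36, 45, 54, 63 → 72.
Third part — +7 each step: 13, 20, 27, 34 → 41.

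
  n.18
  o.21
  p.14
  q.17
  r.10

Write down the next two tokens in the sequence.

s.13 then t.6

Letter goes n, o, p, q, r → s → t (letters move forward 1 place in the alphabet).
Second component: 18, 21, 14, 17, 10 → 13 → 6 (alternating steps +3, −7, +3, −7, …).
So the next two tokens are s.13 and t.6.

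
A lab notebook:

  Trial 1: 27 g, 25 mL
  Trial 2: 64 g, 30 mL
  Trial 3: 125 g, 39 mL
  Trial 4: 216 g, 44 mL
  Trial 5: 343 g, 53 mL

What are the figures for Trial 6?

512 g, 58 mL

For the g, perfect cubes: 3³, 4³, 5³, …: 27, 64, 125, 216, 343 → 512.
ML: alternating steps +5, +9, +5, +9, …, so 25, 30, 39, 44, 53 → 58.
So the next line is 512 g, 58 mL.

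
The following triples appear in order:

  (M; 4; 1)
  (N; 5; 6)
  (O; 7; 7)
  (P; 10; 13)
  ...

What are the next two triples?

(Q; 14; 20), (R; 19; 33)

Letter: letters move forward 1 place in the alphabet; M, N, O, P → Q → R.
For the second part, differences are 1, 2, 3, … (increasing by 1 each time): 4, 5, 7, 10 → 14 → 19.
Third part: each term is the sum of the two before it, so 1, 6, 7, 13 → 20 → 33.
So the next two triples are (Q; 14; 20) and (R; 19; 33).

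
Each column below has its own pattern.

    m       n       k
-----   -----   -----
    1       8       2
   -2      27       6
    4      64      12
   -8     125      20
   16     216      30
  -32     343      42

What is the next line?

64  512  56

For the column m, ×(-2) each step: 1, -2, 4, -8, 16, -32 → 64.
Column n: perfect cubes: 2³, 3³, 4³, …, so 8, 27, 64, 125, 216, 343 → 512.
Column k goes 2, 6, 12, 20, 30, 42 → 56 (differences are 4, 6, 8, … (increasing by 2 each time)).
So the next line is 64  512  56.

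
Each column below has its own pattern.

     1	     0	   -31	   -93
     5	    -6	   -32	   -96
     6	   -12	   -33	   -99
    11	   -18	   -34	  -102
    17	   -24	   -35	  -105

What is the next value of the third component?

-36

For the third component, −1 each step: -31, -32, -33, -34, -35 → -36.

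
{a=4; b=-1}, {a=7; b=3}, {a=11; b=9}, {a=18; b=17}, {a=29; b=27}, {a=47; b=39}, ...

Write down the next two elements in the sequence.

A: each term is the sum of the two before it, so 4, 7, 11, 18, 29, 47 → 76 → 123.
B: differences are 4, 6, 8, … (increasing by 2 each time); -1, 3, 9, 17, 27, 39 → 53 → 69.
So the next two elements are {a=76; b=53} and {a=123; b=69}.

{a=76; b=53}, {a=123; b=69}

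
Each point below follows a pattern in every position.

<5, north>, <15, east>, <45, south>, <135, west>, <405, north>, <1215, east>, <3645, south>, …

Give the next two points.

<10935, west>, <32805, north>

First value: ×3 each step, so 5, 15, 45, 135, 405, 1215, 3645 → 10935 → 32805.
Direction: north, east, south, west, north, east, south → west → north (repeats north → east → south → west).
So the next two points are <10935, west> and <32805, north>.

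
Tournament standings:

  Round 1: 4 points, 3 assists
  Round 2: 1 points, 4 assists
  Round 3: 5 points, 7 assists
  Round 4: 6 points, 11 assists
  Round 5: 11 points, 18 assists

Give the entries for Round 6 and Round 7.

17 points, 29 assists; 28 points, 47 assists

Points: each term is the sum of the two before it, so 4, 1, 5, 6, 11 → 17 → 28.
Assists: each term is the sum of the two before it, so 3, 4, 7, 11, 18 → 29 → 47.
So the next two rows are 17 points, 29 assists and 28 points, 47 assists.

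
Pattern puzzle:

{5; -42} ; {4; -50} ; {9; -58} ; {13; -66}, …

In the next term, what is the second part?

-74

For the second part, −8 each step: -42, -50, -58, -66 → -74.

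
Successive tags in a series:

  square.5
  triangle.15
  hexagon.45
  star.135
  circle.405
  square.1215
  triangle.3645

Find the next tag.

Shape: repeats square → triangle → hexagon → star → circle; square, triangle, hexagon, star, circle, square, triangle → hexagon.
Second component — ×3 each step: 5, 15, 45, 135, 405, 1215, 3645 → 10935.
Combining the parts gives hexagon.10935.

hexagon.10935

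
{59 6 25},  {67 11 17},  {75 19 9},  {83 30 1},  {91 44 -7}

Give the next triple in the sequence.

{99 61 -15}

First slot: 59, 67, 75, 83, 91 → 99 (+8 each step).
For the second slot, differences are 5, 8, 11, … (increasing by 3 each time): 6, 11, 19, 30, 44 → 61.
Third slot: together with the first slot always sums to 84, so 25, 17, 9, 1, -7 → -15.
Combining the parts gives {99 61 -15}.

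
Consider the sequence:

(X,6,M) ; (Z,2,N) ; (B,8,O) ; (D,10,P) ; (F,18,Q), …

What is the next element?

(H,28,R)

First letter: X, Z, B, D, F → H (letters move forward 2 places in the alphabet, wrapping Z→A).
Second entry goes 6, 2, 8, 10, 18 → 28 (each term is the sum of the two before it).
For the second letter, letters move forward 1 place in the alphabet: M, N, O, P, Q → R.
Putting it together: (H,28,R).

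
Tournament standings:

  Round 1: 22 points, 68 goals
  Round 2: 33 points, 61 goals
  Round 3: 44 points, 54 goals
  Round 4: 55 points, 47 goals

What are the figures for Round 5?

66 points, 40 goals

For the points, +11 each step: 22, 33, 44, 55 → 66.
Goals — −7 each step: 68, 61, 54, 47 → 40.
Putting it together: 66 points, 40 goals.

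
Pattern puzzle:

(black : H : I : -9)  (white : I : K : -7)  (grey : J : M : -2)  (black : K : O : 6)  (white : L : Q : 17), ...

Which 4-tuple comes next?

(grey : M : S : 31)

Shade: repeats black → white → grey, so black, white, grey, black, white → grey.
First letter: H, I, J, K, L → M (letters move forward 1 place in the alphabet).
Second letter: I, K, M, O, Q → S (letters move forward 2 places in the alphabet).
Fourth entry — differences are 2, 5, 8, … (increasing by 3 each time): -9, -7, -2, 6, 17 → 31.
So the next 4-tuple is (grey : M : S : 31).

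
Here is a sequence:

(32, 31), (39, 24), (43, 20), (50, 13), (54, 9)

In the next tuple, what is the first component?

First component — alternating steps +7, +4, +7, +4, …: 32, 39, 43, 50, 54 → 61.

61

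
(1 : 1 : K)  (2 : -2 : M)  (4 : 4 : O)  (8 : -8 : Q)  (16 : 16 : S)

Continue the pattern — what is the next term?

(32 : -32 : U)

First part — ×2 each step: 1, 2, 4, 8, 16 → 32.
Second part — ×(-2) each step: 1, -2, 4, -8, 16 → -32.
Letter — letters move forward 2 places in the alphabet: K, M, O, Q, S → U.
Putting it together: (32 : -32 : U).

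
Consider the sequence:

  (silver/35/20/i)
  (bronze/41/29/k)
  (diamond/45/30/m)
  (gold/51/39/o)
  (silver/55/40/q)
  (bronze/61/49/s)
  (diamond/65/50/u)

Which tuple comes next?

Rank: silver, bronze, diamond, gold, silver, bronze, diamond → gold (repeats silver → bronze → diamond → gold).
Second slot: alternating steps +6, +4, +6, +4, …; 35, 41, 45, 51, 55, 61, 65 → 71.
For the third slot, alternating steps +9, +1, +9, +1, …: 20, 29, 30, 39, 40, 49, 50 → 59.
Letter goes i, k, m, o, q, s, u → w (letters move forward 2 places in the alphabet).
Putting it together: (gold/71/59/w).

(gold/71/59/w)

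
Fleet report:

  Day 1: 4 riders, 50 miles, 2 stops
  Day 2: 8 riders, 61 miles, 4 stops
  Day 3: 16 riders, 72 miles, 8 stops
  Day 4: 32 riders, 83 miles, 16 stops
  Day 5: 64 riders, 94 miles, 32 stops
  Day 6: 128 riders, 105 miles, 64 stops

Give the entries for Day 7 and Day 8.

Riders — ×2 each step: 4, 8, 16, 32, 64, 128 → 256 → 512.
For the miles, +11 each step: 50, 61, 72, 83, 94, 105 → 116 → 127.
Stops: 2, 4, 8, 16, 32, 64 → 128 → 256 (×2 each step).
So the next two records are 256 riders, 116 miles, 128 stops and 512 riders, 127 miles, 256 stops.

256 riders, 116 miles, 128 stops; 512 riders, 127 miles, 256 stops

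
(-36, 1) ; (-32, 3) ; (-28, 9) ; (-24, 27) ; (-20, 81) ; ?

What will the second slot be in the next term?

First slot — +4 each step: -36, -32, -28, -24, -20 → -16.
For the second slot, ×3 each step: 1, 3, 9, 27, 81 → 243.

243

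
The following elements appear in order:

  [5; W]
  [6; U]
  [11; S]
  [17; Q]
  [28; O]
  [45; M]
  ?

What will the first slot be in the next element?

First slot: each term is the sum of the two before it; 5, 6, 11, 17, 28, 45 → 73.

73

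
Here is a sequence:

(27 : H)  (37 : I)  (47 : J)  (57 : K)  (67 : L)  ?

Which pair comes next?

First entry: 27, 37, 47, 57, 67 → 77 (+10 each step).
Letter — letters move forward 1 place in the alphabet: H, I, J, K, L → M.
Combining the parts gives (77 : M).

(77 : M)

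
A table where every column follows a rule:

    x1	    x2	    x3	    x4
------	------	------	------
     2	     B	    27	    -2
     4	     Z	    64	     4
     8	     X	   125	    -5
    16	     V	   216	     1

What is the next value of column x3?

343

For the column x1, ×2 each step: 2, 4, 8, 16 → 32.
Column x2 — letters move back 2 places in the alphabet, wrapping A→Z: B, Z, X, V → T.
Column x3: perfect cubes: 3³, 4³, 5³, …; 27, 64, 125, 216 → 343.
Column x4: -2, 4, -5, 1 → -8 (alternating steps +6, −9, +6, −9, …).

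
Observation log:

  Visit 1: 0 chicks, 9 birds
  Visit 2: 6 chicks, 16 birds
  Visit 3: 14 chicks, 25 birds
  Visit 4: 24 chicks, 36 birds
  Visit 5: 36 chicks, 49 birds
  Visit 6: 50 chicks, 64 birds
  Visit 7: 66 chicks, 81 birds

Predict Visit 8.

84 chicks, 100 birds

Chicks: differences are 6, 8, 10, … (increasing by 2 each time), so 0, 6, 14, 24, 36, 50, 66 → 84.
Birds: perfect squares: 3², 4², 5², …, so 9, 16, 25, 36, 49, 64, 81 → 100.
Combining the parts gives 84 chicks, 100 birds.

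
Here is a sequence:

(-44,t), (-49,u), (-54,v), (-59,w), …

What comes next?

First component — −5 each step: -44, -49, -54, -59 → -64.
Letter: letters move forward 1 place in the alphabet; t, u, v, w → x.
Combining the parts gives (-64,x).

(-64,x)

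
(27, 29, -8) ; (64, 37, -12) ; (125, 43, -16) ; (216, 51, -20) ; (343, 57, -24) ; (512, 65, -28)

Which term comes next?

First component goes 27, 64, 125, 216, 343, 512 → 729 (perfect cubes: 3³, 4³, 5³, …).
For the second component, alternating steps +8, +6, +8, +6, …: 29, 37, 43, 51, 57, 65 → 71.
Third component — −4 each step: -8, -12, -16, -20, -24, -28 → -32.
So the next term is (729, 71, -32).

(729, 71, -32)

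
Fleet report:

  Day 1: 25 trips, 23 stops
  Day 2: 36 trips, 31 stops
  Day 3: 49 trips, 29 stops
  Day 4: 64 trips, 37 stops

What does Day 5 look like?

81 trips, 35 stops

Trips: perfect squares: 5², 6², 7², …; 25, 36, 49, 64 → 81.
Stops: alternating steps +8, −2, +8, −2, …, so 23, 31, 29, 37 → 35.
Combining the parts gives 81 trips, 35 stops.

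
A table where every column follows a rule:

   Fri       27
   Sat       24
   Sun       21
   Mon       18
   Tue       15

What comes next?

Wed  12

Day — runs through the weekdays Mon→Sun: Fri, Sat, Sun, Mon, Tue → Wed.
Second component: −3 each step; 27, 24, 21, 18, 15 → 12.
So the next row is Wed  12.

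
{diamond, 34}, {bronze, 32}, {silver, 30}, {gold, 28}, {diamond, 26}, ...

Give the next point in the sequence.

{bronze, 24}

Rank — repeats diamond → bronze → silver → gold: diamond, bronze, silver, gold, diamond → bronze.
For the second coordinate, −2 each step: 34, 32, 30, 28, 26 → 24.
Putting it together: {bronze, 24}.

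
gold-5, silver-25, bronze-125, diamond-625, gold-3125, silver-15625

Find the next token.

Rank goes gold, silver, bronze, diamond, gold, silver → bronze (repeats gold → silver → bronze → diamond).
Second component goes 5, 25, 125, 625, 3125, 15625 → 78125 (×5 each step).
Putting it together: bronze-78125.

bronze-78125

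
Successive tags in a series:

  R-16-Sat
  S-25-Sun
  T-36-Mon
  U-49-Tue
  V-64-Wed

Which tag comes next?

Letter: R, S, T, U, V → W (letters move forward 1 place in the alphabet).
Second component — perfect squares: 4², 5², 6², …: 16, 25, 36, 49, 64 → 81.
Day: runs through the weekdays Mon→Sun; Sat, Sun, Mon, Tue, Wed → Thu.
Putting it together: W-81-Thu.

W-81-Thu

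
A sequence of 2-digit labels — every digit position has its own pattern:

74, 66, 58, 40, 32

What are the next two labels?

24 then 16

First digit goes 7, 6, 5, 4, 3 → 2 → 1 (−1 each step, mod 10).
Second digit — +2 each step, mod 10: 4, 6, 8, 0, 2 → 4 → 6.
Putting the parts together: 24 and then 16.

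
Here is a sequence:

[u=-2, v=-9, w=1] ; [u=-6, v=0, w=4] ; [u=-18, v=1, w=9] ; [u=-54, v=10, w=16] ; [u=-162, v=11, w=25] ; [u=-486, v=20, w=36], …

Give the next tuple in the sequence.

[u=-1458, v=21, w=49]

For the u, ×3 each step: -2, -6, -18, -54, -162, -486 → -1458.
V — alternating steps +9, +1, +9, +1, …: -9, 0, 1, 10, 11, 20 → 21.
W: perfect squares: 1², 2², 3², …, so 1, 4, 9, 16, 25, 36 → 49.
So the next tuple is [u=-1458, v=21, w=49].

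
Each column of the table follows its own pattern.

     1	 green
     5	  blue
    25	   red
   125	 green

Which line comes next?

First component goes 1, 5, 25, 125 → 625 (×5 each step).
For the colour, repeats green → blue → red: green, blue, red, green → blue.
So the next line is 625  blue.

625  blue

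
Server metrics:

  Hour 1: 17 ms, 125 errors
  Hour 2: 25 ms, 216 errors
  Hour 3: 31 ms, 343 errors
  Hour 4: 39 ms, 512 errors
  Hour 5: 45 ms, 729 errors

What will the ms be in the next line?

Ms — alternating steps +8, +6, +8, +6, …: 17, 25, 31, 39, 45 → 53.
Errors: perfect cubes: 5³, 6³, 7³, …, so 125, 216, 343, 512, 729 → 1000.

53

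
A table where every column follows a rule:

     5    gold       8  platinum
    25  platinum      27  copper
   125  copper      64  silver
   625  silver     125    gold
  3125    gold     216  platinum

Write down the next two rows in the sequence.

15625  platinum  343  copper; 78125  copper  512  silver

First component: ×5 each step, so 5, 25, 125, 625, 3125 → 15625 → 78125.
First metal: repeats gold → platinum → copper → silver, so gold, platinum, copper, silver, gold → platinum → copper.
Third component goes 8, 27, 64, 125, 216 → 343 → 512 (perfect cubes: 2³, 3³, 4³, …).
For the second metal, repeats platinum → copper → silver → gold: platinum, copper, silver, gold, platinum → copper → silver.
Putting the parts together: 15625  platinum  343  copper and then 78125  copper  512  silver.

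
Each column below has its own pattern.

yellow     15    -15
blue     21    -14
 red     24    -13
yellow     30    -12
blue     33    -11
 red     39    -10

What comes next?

yellow  42  -9

Colour goes yellow, blue, red, yellow, blue, red → yellow (repeats yellow → blue → red).
Second component: alternating steps +6, +3, +6, +3, …, so 15, 21, 24, 30, 33, 39 → 42.
Third component — +1 each step: -15, -14, -13, -12, -11, -10 → -9.
So the next line is yellow  42  -9.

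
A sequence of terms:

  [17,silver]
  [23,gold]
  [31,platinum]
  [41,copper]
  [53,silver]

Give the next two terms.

First component: 17, 23, 31, 41, 53 → 67 → 83 (differences are 6, 8, 10, … (increasing by 2 each time)).
For the metal, repeats silver → gold → platinum → copper: silver, gold, platinum, copper, silver → gold → platinum.
Putting the parts together: [67,gold] and then [83,platinum].

[67,gold], [83,platinum]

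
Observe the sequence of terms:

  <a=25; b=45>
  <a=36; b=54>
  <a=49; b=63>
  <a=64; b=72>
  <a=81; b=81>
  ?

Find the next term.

A: 25, 36, 49, 64, 81 → 100 (perfect squares: 5², 6², 7², …).
B: +9 each step, so 45, 54, 63, 72, 81 → 90.
Combining the parts gives <a=100; b=90>.

<a=100; b=90>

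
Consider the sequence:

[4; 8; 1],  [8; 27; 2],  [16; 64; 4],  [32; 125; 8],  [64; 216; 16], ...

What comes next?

[128; 343; 32]

First entry goes 4, 8, 16, 32, 64 → 128 (×2 each step).
Second entry: perfect cubes: 2³, 3³, 4³, …; 8, 27, 64, 125, 216 → 343.
Third entry: ×2 each step, so 1, 2, 4, 8, 16 → 32.
So the next triple is [128; 343; 32].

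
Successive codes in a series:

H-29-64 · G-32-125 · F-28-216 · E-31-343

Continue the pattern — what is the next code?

Letter: H, G, F, E → D (letters move back 1 place in the alphabet).
Second component goes 29, 32, 28, 31 → 27 (alternating steps +3, −4, +3, −4, …).
Third component goes 64, 125, 216, 343 → 512 (perfect cubes: 4³, 5³, 6³, …).
So the next code is D-27-512.

D-27-512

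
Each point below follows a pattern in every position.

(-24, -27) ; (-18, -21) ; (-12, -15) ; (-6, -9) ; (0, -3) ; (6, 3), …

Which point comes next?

(12, 9)

First value: -24, -18, -12, -6, 0, 6 → 12 (+6 each step).
Second value: always 3 less than the first value; -27, -21, -15, -9, -3, 3 → 9.
Combining the parts gives (12, 9).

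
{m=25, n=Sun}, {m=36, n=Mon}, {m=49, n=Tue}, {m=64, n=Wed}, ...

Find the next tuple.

{m=81, n=Thu}

For the m, perfect squares: 5², 6², 7², …: 25, 36, 49, 64 → 81.
N: runs through the weekdays Mon→Sun; Sun, Mon, Tue, Wed → Thu.
Putting it together: {m=81, n=Thu}.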